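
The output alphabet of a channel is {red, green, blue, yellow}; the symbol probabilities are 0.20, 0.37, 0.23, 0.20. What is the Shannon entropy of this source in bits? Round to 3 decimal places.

1.947 bits

H = −Σ pᵢ log₂ pᵢ.
−0.20·log₂(0.20) = 0.4644
−0.37·log₂(0.37) = 0.5307
−0.23·log₂(0.23) = 0.4877
−0.20·log₂(0.20) = 0.4644
Sum ≈ 1.9472 → 1.947 bits.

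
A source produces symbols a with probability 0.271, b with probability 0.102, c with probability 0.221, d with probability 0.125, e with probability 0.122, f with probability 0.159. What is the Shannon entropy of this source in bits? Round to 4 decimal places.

H = −Σ pᵢ log₂ pᵢ.
−0.271·log₂(0.271) = 0.5105
−0.102·log₂(0.102) = 0.3359
−0.221·log₂(0.221) = 0.4813
−0.125·log₂(0.125) = 0.3750
−0.122·log₂(0.122) = 0.3703
−0.159·log₂(0.159) = 0.4218
Sum ≈ 2.4948 → 2.4948 bits.

2.4948 bits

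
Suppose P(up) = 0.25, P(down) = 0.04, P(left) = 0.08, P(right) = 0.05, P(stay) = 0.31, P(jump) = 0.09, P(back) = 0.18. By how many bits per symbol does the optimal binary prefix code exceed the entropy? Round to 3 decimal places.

Entropy H = −Σ p log₂ p ≈ 2.4751 bits.
Huffman merges: 1/25+1/20→9/100; 2/25+9/100→17/100; 9/100+17/100→13/50; 9/50+1/4→43/100; 13/50+31/100→57/100; 43/100+57/100→1. L = 63/25 ≈ 2.5200.
L − H = 2.5200 − 2.4751 = 0.045 bits.

0.045 bits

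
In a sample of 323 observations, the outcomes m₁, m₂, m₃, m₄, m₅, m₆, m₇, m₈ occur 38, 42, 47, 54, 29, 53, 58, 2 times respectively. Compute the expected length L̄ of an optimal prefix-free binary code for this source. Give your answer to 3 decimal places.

2.916 bits/symbol

Probabilities are the counts divided by 323.
Repeatedly combine the two least-probable nodes; the expected code length is the sum of the merged weights.
merge 2/323 + 29/323 → 31/323
merge 31/323 + 2/17 → 69/323
merge 42/323 + 47/323 → 89/323
merge 53/323 + 54/323 → 107/323
merge 58/323 + 69/323 → 127/323
merge 89/323 + 107/323 → 196/323
merge 127/323 + 196/323 → 1
L = 31/323 + 69/323 + 89/323 + 107/323 + 127/323 + 196/323 + 1 = 942/323 ≈ 2.916 bits/symbol.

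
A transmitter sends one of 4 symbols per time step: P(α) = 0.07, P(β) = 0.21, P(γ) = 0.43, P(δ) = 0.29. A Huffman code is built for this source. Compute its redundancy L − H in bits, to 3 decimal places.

0.067 bits

Entropy H = −Σ p log₂ p ≈ 1.7828 bits.
Huffman merges: 7/100+21/100→7/25; 7/25+29/100→57/100; 43/100+57/100→1. L = 37/20 ≈ 1.8500.
L − H = 1.8500 − 1.7828 = 0.067 bits.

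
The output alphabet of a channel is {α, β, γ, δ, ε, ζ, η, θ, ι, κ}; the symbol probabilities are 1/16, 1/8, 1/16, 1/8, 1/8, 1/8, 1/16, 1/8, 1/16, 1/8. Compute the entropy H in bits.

3.25 bits

Each probability is a power of 1/2, so log₂(1/p) is an integer.
H = Σ p·log₂(1/p) = 1/16·4 + 1/8·3 + 1/16·4 + 1/8·3 + 1/8·3 + 1/8·3 + 1/16·4 + 1/8·3 + 1/16·4 + 1/8·3 = 3.25 bits.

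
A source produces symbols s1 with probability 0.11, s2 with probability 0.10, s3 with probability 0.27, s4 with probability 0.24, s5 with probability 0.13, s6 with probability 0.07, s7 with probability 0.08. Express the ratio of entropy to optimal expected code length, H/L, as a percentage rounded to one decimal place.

99.6%

Entropy H = −Σ p log₂ p ≈ 2.6293 bits.
Huffman merges: 7/100+2/25→3/20; 1/10+11/100→21/100; 13/100+3/20→7/25; 21/100+6/25→9/20; 27/100+7/25→11/20; 9/20+11/20→1. L = 66/25 ≈ 2.6400.
Efficiency = H/L = 2.6293/2.6400 = 99.6%.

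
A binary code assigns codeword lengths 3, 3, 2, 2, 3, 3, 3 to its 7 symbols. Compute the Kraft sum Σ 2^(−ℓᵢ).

1.125

With common denominator 2^3 = 8: Σ 2^(−ℓᵢ) = 1/8 + 1/8 + 2/8 + 2/8 + 1/8 + 1/8 + 1/8 = 9/8 = 1.125.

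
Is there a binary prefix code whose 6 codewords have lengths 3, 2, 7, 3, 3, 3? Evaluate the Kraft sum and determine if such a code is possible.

0.7578125; yes

With common denominator 2^7 = 128: Σ 2^(−ℓᵢ) = 16/128 + 32/128 + 1/128 + 16/128 + 16/128 + 16/128 = 97/128 = 0.7578125.
Kraft's inequality requires Σ ≤ 1; here Σ = 0.7578125 ≤ 1, so such a prefix code exists.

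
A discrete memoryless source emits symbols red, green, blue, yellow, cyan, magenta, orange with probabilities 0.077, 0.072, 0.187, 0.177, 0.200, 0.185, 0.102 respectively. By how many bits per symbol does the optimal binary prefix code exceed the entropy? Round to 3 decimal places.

0.059 bits

Entropy H = −Σ p log₂ p ≈ 2.7033 bits.
Huffman merges: 9/125+77/1000→149/1000; 51/500+149/1000→251/1000; 177/1000+37/200→181/500; 187/1000+1/5→387/1000; 251/1000+181/500→613/1000; 387/1000+613/1000→1. L = 1381/500 ≈ 2.7620.
L − H = 2.7620 − 2.7033 = 0.059 bits.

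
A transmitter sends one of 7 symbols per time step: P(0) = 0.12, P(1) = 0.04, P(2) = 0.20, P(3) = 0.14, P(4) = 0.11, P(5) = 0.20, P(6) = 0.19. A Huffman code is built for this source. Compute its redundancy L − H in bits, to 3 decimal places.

0.066 bits

Entropy H = −Σ p log₂ p ≈ 2.6842 bits.
Huffman merges: 1/25+11/100→3/20; 3/25+7/50→13/50; 3/20+19/100→17/50; 1/5+1/5→2/5; 13/50+17/50→3/5; 2/5+3/5→1. L = 11/4 ≈ 2.7500.
L − H = 2.7500 − 2.6842 = 0.066 bits.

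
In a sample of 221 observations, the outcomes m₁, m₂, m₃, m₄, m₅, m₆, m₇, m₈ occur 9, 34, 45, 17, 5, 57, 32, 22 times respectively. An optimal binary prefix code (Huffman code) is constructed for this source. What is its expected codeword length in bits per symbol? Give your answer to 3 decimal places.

2.742 bits/symbol

Probabilities are the counts divided by 221.
Repeatedly combine the two least-probable nodes; the expected code length is the sum of the merged weights.
merge 5/221 + 9/221 → 14/221
merge 14/221 + 1/13 → 31/221
merge 22/221 + 31/221 → 53/221
merge 32/221 + 2/13 → 66/221
merge 45/221 + 53/221 → 98/221
merge 57/221 + 66/221 → 123/221
merge 98/221 + 123/221 → 1
L = 14/221 + 31/221 + 53/221 + 66/221 + 98/221 + 123/221 + 1 = 606/221 ≈ 2.742 bits/symbol.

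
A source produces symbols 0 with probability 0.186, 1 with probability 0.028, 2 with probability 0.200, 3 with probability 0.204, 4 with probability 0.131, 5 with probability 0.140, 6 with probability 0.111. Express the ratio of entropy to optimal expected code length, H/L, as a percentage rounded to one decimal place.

97.3%

Entropy H = −Σ p log₂ p ≈ 2.6613 bits.
Huffman merges: 7/250+111/1000→139/1000; 131/1000+139/1000→27/100; 7/50+93/500→163/500; 1/5+51/250→101/250; 27/100+163/500→149/250; 101/250+149/250→1. L = 547/200 ≈ 2.7350.
Efficiency = H/L = 2.6613/2.7350 = 97.3%.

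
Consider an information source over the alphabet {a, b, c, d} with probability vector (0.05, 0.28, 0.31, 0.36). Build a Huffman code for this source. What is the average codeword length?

1.97 bits/symbol

Repeatedly combine the two least-probable nodes; the expected code length is the sum of the merged weights.
merge 1/20 + 7/25 → 33/100
merge 31/100 + 33/100 → 16/25
merge 9/25 + 16/25 → 1
L = 33/100 + 16/25 + 1 = 197/100 = 1.97 bits/symbol.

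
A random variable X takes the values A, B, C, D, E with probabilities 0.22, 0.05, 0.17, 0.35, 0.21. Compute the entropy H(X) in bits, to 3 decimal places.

H = −Σ pᵢ log₂ pᵢ.
−0.22·log₂(0.22) = 0.4806
−0.05·log₂(0.05) = 0.2161
−0.17·log₂(0.17) = 0.4346
−0.35·log₂(0.35) = 0.5301
−0.21·log₂(0.21) = 0.4728
Sum ≈ 2.1342 → 2.134 bits.

2.134 bits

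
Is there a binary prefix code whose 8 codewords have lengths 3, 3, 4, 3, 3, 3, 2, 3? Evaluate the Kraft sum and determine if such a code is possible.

1.0625; no

With common denominator 2^4 = 16: Σ 2^(−ℓᵢ) = 2/16 + 2/16 + 1/16 + 2/16 + 2/16 + 2/16 + 4/16 + 2/16 = 17/16 = 1.0625.
Kraft's inequality requires Σ ≤ 1; here Σ = 1.0625 > 1, so no such prefix code exists.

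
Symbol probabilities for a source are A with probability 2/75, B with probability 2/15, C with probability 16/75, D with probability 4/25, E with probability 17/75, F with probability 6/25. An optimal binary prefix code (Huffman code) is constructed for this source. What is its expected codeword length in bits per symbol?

2.48 bits/symbol

Repeatedly combine the two least-probable nodes; the expected code length is the sum of the merged weights.
merge 2/75 + 2/15 → 4/25
merge 4/25 + 4/25 → 8/25
merge 16/75 + 17/75 → 11/25
merge 6/25 + 8/25 → 14/25
merge 11/25 + 14/25 → 1
L = 4/25 + 8/25 + 11/25 + 14/25 + 1 = 62/25 = 2.48 bits/symbol.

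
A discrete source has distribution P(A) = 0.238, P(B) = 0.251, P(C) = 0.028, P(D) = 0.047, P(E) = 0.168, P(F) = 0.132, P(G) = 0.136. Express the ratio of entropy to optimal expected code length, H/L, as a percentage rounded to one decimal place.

98.8%

Entropy H = −Σ p log₂ p ≈ 2.5546 bits.
Huffman merges: 7/250+47/1000→3/40; 3/40+33/250→207/1000; 17/125+21/125→38/125; 207/1000+119/500→89/200; 251/1000+38/125→111/200; 89/200+111/200→1. L = 1293/500 ≈ 2.5860.
Efficiency = H/L = 2.5546/2.5860 = 98.8%.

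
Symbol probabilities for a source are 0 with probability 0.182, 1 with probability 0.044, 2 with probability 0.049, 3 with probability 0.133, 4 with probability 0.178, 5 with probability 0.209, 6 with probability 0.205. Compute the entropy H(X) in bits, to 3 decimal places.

H = −Σ pᵢ log₂ pᵢ.
−0.182·log₂(0.182) = 0.4474
−0.044·log₂(0.044) = 0.1983
−0.049·log₂(0.049) = 0.2132
−0.133·log₂(0.133) = 0.3871
−0.178·log₂(0.178) = 0.4432
−0.209·log₂(0.209) = 0.4720
−0.205·log₂(0.205) = 0.4687
Sum ≈ 2.6299 → 2.630 bits.

2.630 bits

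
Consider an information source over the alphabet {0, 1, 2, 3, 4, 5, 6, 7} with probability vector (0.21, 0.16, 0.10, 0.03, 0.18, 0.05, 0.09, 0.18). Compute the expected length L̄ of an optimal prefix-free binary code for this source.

Repeatedly combine the two least-probable nodes; the expected code length is the sum of the merged weights.
merge 3/100 + 1/20 → 2/25
merge 2/25 + 9/100 → 17/100
merge 1/10 + 4/25 → 13/50
merge 17/100 + 9/50 → 7/20
merge 9/50 + 21/100 → 39/100
merge 13/50 + 7/20 → 61/100
merge 39/100 + 61/100 → 1
L = 2/25 + 17/100 + 13/50 + 7/20 + 39/100 + 61/100 + 1 = 143/50 = 2.86 bits/symbol.

2.86 bits/symbol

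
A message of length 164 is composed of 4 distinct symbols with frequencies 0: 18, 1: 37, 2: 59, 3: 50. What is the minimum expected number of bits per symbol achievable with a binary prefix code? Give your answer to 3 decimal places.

Probabilities are the counts divided by 164.
Repeatedly combine the two least-probable nodes; the expected code length is the sum of the merged weights.
merge 9/82 + 37/164 → 55/164
merge 25/82 + 55/164 → 105/164
merge 59/164 + 105/164 → 1
L = 55/164 + 105/164 + 1 = 81/41 ≈ 1.976 bits/symbol.

1.976 bits/symbol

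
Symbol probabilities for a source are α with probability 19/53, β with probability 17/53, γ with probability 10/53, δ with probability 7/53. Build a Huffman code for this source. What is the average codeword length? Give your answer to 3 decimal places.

Repeatedly combine the two least-probable nodes; the expected code length is the sum of the merged weights.
merge 7/53 + 10/53 → 17/53
merge 17/53 + 17/53 → 34/53
merge 19/53 + 34/53 → 1
L = 17/53 + 34/53 + 1 = 104/53 ≈ 1.962 bits/symbol.

1.962 bits/symbol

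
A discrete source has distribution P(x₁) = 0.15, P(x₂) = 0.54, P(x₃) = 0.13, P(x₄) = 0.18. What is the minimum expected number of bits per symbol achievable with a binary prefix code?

1.74 bits/symbol

Repeatedly combine the two least-probable nodes; the expected code length is the sum of the merged weights.
merge 13/100 + 3/20 → 7/25
merge 9/50 + 7/25 → 23/50
merge 23/50 + 27/50 → 1
L = 7/25 + 23/50 + 1 = 87/50 = 1.74 bits/symbol.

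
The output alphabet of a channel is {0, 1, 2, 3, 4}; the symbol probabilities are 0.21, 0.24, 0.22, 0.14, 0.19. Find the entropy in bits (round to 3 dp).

2.300 bits

H = −Σ pᵢ log₂ pᵢ.
−0.21·log₂(0.21) = 0.4728
−0.24·log₂(0.24) = 0.4941
−0.22·log₂(0.22) = 0.4806
−0.14·log₂(0.14) = 0.3971
−0.19·log₂(0.19) = 0.4552
Sum ≈ 2.2999 → 2.300 bits.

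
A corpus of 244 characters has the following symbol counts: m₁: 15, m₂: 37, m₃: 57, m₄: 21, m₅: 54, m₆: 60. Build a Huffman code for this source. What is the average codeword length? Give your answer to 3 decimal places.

Probabilities are the counts divided by 244.
Repeatedly combine the two least-probable nodes; the expected code length is the sum of the merged weights.
merge 15/244 + 21/244 → 9/61
merge 9/61 + 37/244 → 73/244
merge 27/122 + 57/244 → 111/244
merge 15/61 + 73/244 → 133/244
merge 111/244 + 133/244 → 1
L = 9/61 + 73/244 + 111/244 + 133/244 + 1 = 597/244 ≈ 2.447 bits/symbol.

2.447 bits/symbol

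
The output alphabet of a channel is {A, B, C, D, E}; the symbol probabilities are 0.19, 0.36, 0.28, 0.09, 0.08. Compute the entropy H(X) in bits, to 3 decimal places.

H = −Σ pᵢ log₂ pᵢ.
−0.19·log₂(0.19) = 0.4552
−0.36·log₂(0.36) = 0.5306
−0.28·log₂(0.28) = 0.5142
−0.09·log₂(0.09) = 0.3127
−0.08·log₂(0.08) = 0.2915
Sum ≈ 2.1042 → 2.104 bits.

2.104 bits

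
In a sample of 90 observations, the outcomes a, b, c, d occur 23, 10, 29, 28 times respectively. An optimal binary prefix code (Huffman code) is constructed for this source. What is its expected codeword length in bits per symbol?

2 bits/symbol

Probabilities are the counts divided by 90.
Repeatedly combine the two least-probable nodes; the expected code length is the sum of the merged weights.
merge 1/9 + 23/90 → 11/30
merge 14/45 + 29/90 → 19/30
merge 11/30 + 19/30 → 1
L = 11/30 + 19/30 + 1 = 2 bits/symbol.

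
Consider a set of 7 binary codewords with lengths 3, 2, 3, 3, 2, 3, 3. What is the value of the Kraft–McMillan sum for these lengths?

With common denominator 2^3 = 8: Σ 2^(−ℓᵢ) = 1/8 + 2/8 + 1/8 + 1/8 + 2/8 + 1/8 + 1/8 = 9/8 = 1.125.

1.125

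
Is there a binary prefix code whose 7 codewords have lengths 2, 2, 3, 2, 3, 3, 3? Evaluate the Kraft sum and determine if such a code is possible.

1.25; no

With common denominator 2^3 = 8: Σ 2^(−ℓᵢ) = 2/8 + 2/8 + 1/8 + 2/8 + 1/8 + 1/8 + 1/8 = 10/8 = 1.25.
Kraft's inequality requires Σ ≤ 1; here Σ = 1.25 > 1, so no such prefix code exists.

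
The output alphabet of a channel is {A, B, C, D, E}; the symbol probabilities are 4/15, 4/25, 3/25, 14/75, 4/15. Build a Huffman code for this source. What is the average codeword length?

Repeatedly combine the two least-probable nodes; the expected code length is the sum of the merged weights.
merge 3/25 + 4/25 → 7/25
merge 14/75 + 4/15 → 34/75
merge 4/15 + 7/25 → 41/75
merge 34/75 + 41/75 → 1
L = 7/25 + 34/75 + 41/75 + 1 = 57/25 = 2.28 bits/symbol.

2.28 bits/symbol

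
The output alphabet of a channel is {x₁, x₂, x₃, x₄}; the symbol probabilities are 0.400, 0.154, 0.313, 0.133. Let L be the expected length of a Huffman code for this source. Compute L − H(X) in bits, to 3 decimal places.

Entropy H = −Σ p log₂ p ≈ 1.8560 bits.
Huffman merges: 133/1000+77/500→287/1000; 287/1000+313/1000→3/5; 2/5+3/5→1. L = 1887/1000 ≈ 1.8870.
L − H = 1.8870 − 1.8560 = 0.031 bits.

0.031 bits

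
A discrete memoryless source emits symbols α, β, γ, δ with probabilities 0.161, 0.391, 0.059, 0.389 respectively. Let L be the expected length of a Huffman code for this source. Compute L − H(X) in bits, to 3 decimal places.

Entropy H = −Σ p log₂ p ≈ 1.7247 bits.
Huffman merges: 59/1000+161/1000→11/50; 11/50+389/1000→609/1000; 391/1000+609/1000→1. L = 1829/1000 ≈ 1.8290.
L − H = 1.8290 − 1.7247 = 0.104 bits.

0.104 bits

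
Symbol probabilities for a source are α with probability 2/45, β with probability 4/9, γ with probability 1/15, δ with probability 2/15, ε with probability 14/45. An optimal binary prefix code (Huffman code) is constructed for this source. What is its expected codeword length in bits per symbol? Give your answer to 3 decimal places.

Repeatedly combine the two least-probable nodes; the expected code length is the sum of the merged weights.
merge 2/45 + 1/15 → 1/9
merge 1/9 + 2/15 → 11/45
merge 11/45 + 14/45 → 5/9
merge 4/9 + 5/9 → 1
L = 1/9 + 11/45 + 5/9 + 1 = 86/45 ≈ 1.911 bits/symbol.

1.911 bits/symbol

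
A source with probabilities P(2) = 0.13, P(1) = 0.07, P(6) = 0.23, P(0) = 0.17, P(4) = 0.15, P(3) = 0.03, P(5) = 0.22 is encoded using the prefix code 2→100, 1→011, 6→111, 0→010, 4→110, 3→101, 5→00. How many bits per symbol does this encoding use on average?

L̄ = Σ pᵢ·ℓᵢ = 0.13·3 + 0.07·3 + 0.23·3 + 0.17·3 + 0.15·3 + 0.03·3 + 0.22·2 = 2.78 bits/symbol.

2.78 bits/symbol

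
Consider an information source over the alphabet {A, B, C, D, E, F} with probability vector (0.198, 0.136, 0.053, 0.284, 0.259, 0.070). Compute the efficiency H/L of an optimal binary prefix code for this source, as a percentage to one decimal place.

99.4%

Entropy H = −Σ p log₂ p ≈ 2.3678 bits.
Huffman merges: 53/1000+7/100→123/1000; 123/1000+17/125→259/1000; 99/500+259/1000→457/1000; 259/1000+71/250→543/1000; 457/1000+543/1000→1. L = 1191/500 ≈ 2.3820.
Efficiency = H/L = 2.3678/2.3820 = 99.4%.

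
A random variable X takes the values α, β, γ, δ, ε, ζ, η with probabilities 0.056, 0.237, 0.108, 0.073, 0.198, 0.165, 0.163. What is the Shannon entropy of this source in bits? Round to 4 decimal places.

H = −Σ pᵢ log₂ pᵢ.
−0.056·log₂(0.056) = 0.2329
−0.237·log₂(0.237) = 0.4923
−0.108·log₂(0.108) = 0.3468
−0.073·log₂(0.073) = 0.2756
−0.198·log₂(0.198) = 0.4626
−0.165·log₂(0.165) = 0.4289
−0.163·log₂(0.163) = 0.4266
Sum ≈ 2.6657 → 2.6657 bits.

2.6657 bits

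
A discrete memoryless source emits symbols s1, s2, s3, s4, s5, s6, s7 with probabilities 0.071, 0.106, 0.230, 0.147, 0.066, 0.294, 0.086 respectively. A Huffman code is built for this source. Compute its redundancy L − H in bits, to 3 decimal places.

0.022 bits

Entropy H = −Σ p log₂ p ≈ 2.5909 bits.
Huffman merges: 33/500+71/1000→137/1000; 43/500+53/500→24/125; 137/1000+147/1000→71/250; 24/125+23/100→211/500; 71/250+147/500→289/500; 211/500+289/500→1. L = 2613/1000 ≈ 2.6130.
L − H = 2.6130 − 2.5909 = 0.022 bits.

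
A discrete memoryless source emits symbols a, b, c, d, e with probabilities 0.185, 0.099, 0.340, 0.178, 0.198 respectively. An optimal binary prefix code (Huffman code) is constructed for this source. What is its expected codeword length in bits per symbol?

Repeatedly combine the two least-probable nodes; the expected code length is the sum of the merged weights.
merge 99/1000 + 89/500 → 277/1000
merge 37/200 + 99/500 → 383/1000
merge 277/1000 + 17/50 → 617/1000
merge 383/1000 + 617/1000 → 1
L = 277/1000 + 383/1000 + 617/1000 + 1 = 2277/1000 = 2.277 bits/symbol.

2.277 bits/symbol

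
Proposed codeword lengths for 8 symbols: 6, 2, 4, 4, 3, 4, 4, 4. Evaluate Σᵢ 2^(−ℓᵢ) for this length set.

0.703125

With common denominator 2^6 = 64: Σ 2^(−ℓᵢ) = 1/64 + 16/64 + 4/64 + 4/64 + 8/64 + 4/64 + 4/64 + 4/64 = 45/64 = 0.703125.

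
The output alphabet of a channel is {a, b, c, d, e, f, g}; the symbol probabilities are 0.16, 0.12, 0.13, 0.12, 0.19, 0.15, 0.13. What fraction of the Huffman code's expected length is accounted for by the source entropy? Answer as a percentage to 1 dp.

99.2%

Entropy H = −Σ p log₂ p ≈ 2.7882 bits.
Huffman merges: 3/25+3/25→6/25; 13/100+13/100→13/50; 3/20+4/25→31/100; 19/100+6/25→43/100; 13/50+31/100→57/100; 43/100+57/100→1. L = 281/100 ≈ 2.8100.
Efficiency = H/L = 2.7882/2.8100 = 99.2%.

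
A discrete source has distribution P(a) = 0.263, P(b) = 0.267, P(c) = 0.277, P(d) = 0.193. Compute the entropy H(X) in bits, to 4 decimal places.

1.9865 bits

H = −Σ pᵢ log₂ pᵢ.
−0.263·log₂(0.263) = 0.5068
−0.267·log₂(0.267) = 0.5087
−0.277·log₂(0.277) = 0.5130
−0.193·log₂(0.193) = 0.4581
Sum ≈ 1.9865 → 1.9865 bits.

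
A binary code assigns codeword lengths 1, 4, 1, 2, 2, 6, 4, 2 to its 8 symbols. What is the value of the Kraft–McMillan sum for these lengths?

With common denominator 2^6 = 64: Σ 2^(−ℓᵢ) = 32/64 + 4/64 + 32/64 + 16/64 + 16/64 + 1/64 + 4/64 + 16/64 = 121/64 = 1.890625.

1.890625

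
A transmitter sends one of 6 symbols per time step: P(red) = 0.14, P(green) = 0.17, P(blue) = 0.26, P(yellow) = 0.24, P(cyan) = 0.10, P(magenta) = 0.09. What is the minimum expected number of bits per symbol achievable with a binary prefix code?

2.5 bits/symbol

Repeatedly combine the two least-probable nodes; the expected code length is the sum of the merged weights.
merge 9/100 + 1/10 → 19/100
merge 7/50 + 17/100 → 31/100
merge 19/100 + 6/25 → 43/100
merge 13/50 + 31/100 → 57/100
merge 43/100 + 57/100 → 1
L = 19/100 + 31/100 + 43/100 + 57/100 + 1 = 5/2 = 2.5 bits/symbol.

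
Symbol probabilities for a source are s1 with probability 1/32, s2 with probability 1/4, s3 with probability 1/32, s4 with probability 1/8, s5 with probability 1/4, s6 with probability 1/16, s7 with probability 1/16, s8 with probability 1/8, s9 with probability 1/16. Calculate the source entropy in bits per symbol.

2.8125 bits

Each probability is a power of 1/2, so log₂(1/p) is an integer.
H = Σ p·log₂(1/p) = 1/32·5 + 1/4·2 + 1/32·5 + 1/8·3 + 1/4·2 + 1/16·4 + 1/16·4 + 1/8·3 + 1/16·4 = 2.8125 bits.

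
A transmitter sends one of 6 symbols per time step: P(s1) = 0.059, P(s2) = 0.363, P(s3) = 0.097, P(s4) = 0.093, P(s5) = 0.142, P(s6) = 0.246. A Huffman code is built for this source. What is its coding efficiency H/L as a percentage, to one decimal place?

96.8%

Entropy H = −Σ p log₂ p ≈ 2.3144 bits.
Huffman merges: 59/1000+93/1000→19/125; 97/1000+71/500→239/1000; 19/125+239/1000→391/1000; 123/500+363/1000→609/1000; 391/1000+609/1000→1. L = 2391/1000 ≈ 2.3910.
Efficiency = H/L = 2.3144/2.3910 = 96.8%.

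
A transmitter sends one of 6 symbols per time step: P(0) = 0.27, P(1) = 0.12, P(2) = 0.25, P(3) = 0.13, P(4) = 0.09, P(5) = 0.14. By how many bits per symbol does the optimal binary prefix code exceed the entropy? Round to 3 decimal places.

0.011 bits

Entropy H = −Σ p log₂ p ≈ 2.4695 bits.
Huffman merges: 9/100+3/25→21/100; 13/100+7/50→27/100; 21/100+1/4→23/50; 27/100+27/100→27/50; 23/50+27/50→1. L = 62/25 ≈ 2.4800.
L − H = 2.4800 − 2.4695 = 0.011 bits.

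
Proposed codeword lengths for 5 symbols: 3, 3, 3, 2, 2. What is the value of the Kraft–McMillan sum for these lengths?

With common denominator 2^3 = 8: Σ 2^(−ℓᵢ) = 1/8 + 1/8 + 1/8 + 2/8 + 2/8 = 7/8 = 0.875.

0.875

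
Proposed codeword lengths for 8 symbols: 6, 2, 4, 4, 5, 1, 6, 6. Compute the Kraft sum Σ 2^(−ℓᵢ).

With common denominator 2^6 = 64: Σ 2^(−ℓᵢ) = 1/64 + 16/64 + 4/64 + 4/64 + 2/64 + 32/64 + 1/64 + 1/64 = 61/64 = 0.953125.

0.953125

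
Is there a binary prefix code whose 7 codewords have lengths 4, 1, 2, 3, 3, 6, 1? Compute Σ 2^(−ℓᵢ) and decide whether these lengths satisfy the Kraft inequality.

With common denominator 2^6 = 64: Σ 2^(−ℓᵢ) = 4/64 + 32/64 + 16/64 + 8/64 + 8/64 + 1/64 + 32/64 = 101/64 = 1.578125.
Kraft's inequality requires Σ ≤ 1; here Σ = 1.578125 > 1, so no such prefix code exists.

1.578125; no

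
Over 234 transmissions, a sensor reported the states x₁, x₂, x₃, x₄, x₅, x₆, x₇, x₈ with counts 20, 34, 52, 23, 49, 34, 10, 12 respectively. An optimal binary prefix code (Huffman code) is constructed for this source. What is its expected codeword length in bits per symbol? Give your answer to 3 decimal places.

Probabilities are the counts divided by 234.
Repeatedly combine the two least-probable nodes; the expected code length is the sum of the merged weights.
merge 5/117 + 2/39 → 11/117
merge 10/117 + 11/117 → 7/39
merge 23/234 + 17/117 → 19/78
merge 17/117 + 7/39 → 38/117
merge 49/234 + 2/9 → 101/234
merge 19/78 + 38/117 → 133/234
merge 101/234 + 133/234 → 1
L = 11/117 + 7/39 + 19/78 + 38/117 + 101/234 + 133/234 + 1 = 665/234 ≈ 2.842 bits/symbol.

2.842 bits/symbol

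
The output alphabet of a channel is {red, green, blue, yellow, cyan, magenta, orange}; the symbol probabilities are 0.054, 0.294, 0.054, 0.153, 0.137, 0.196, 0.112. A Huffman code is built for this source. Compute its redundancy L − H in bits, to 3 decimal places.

Entropy H = −Σ p log₂ p ≈ 2.5958 bits.
Huffman merges: 27/500+27/500→27/250; 27/250+14/125→11/50; 137/1000+153/1000→29/100; 49/250+11/50→52/125; 29/100+147/500→73/125; 52/125+73/125→1. L = 1309/500 ≈ 2.6180.
L − H = 2.6180 − 2.5958 = 0.022 bits.

0.022 bits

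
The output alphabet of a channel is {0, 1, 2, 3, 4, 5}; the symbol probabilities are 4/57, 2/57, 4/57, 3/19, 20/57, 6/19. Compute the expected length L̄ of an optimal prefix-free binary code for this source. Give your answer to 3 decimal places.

Repeatedly combine the two least-probable nodes; the expected code length is the sum of the merged weights.
merge 2/57 + 4/57 → 2/19
merge 4/57 + 2/19 → 10/57
merge 3/19 + 10/57 → 1/3
merge 6/19 + 1/3 → 37/57
merge 20/57 + 37/57 → 1
L = 2/19 + 10/57 + 1/3 + 37/57 + 1 = 43/19 ≈ 2.263 bits/symbol.

2.263 bits/symbol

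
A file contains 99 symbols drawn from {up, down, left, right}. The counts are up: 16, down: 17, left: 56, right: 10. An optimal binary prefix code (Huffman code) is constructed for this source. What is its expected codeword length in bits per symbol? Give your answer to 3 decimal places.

Probabilities are the counts divided by 99.
Repeatedly combine the two least-probable nodes; the expected code length is the sum of the merged weights.
merge 10/99 + 16/99 → 26/99
merge 17/99 + 26/99 → 43/99
merge 43/99 + 56/99 → 1
L = 26/99 + 43/99 + 1 = 56/33 ≈ 1.697 bits/symbol.

1.697 bits/symbol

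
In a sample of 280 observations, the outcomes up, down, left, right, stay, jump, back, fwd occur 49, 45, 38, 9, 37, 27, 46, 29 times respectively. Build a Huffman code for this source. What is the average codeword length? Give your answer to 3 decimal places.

Probabilities are the counts divided by 280.
Repeatedly combine the two least-probable nodes; the expected code length is the sum of the merged weights.
merge 9/280 + 27/280 → 9/70
merge 29/280 + 9/70 → 13/56
merge 37/280 + 19/140 → 15/56
merge 9/56 + 23/140 → 13/40
merge 7/40 + 13/56 → 57/140
merge 15/56 + 13/40 → 83/140
merge 57/140 + 83/140 → 1
L = 9/70 + 13/56 + 15/56 + 13/40 + 57/140 + 83/140 + 1 = 827/280 ≈ 2.954 bits/symbol.

2.954 bits/symbol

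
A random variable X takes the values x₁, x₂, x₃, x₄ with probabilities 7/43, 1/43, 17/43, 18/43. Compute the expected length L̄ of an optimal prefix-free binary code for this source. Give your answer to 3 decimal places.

Repeatedly combine the two least-probable nodes; the expected code length is the sum of the merged weights.
merge 1/43 + 7/43 → 8/43
merge 8/43 + 17/43 → 25/43
merge 18/43 + 25/43 → 1
L = 8/43 + 25/43 + 1 = 76/43 ≈ 1.767 bits/symbol.

1.767 bits/symbol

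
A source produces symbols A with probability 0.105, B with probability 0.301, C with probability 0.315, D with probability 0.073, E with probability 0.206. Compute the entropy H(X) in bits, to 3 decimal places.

H = −Σ pᵢ log₂ pᵢ.
−0.105·log₂(0.105) = 0.3414
−0.301·log₂(0.301) = 0.5214
−0.315·log₂(0.315) = 0.5250
−0.073·log₂(0.073) = 0.2756
−0.206·log₂(0.206) = 0.4695
Sum ≈ 2.1329 → 2.133 bits.

2.133 bits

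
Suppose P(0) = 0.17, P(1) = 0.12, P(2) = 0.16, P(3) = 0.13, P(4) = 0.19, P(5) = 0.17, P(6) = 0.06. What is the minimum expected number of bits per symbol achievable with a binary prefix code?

2.81 bits/symbol

Repeatedly combine the two least-probable nodes; the expected code length is the sum of the merged weights.
merge 3/50 + 3/25 → 9/50
merge 13/100 + 4/25 → 29/100
merge 17/100 + 17/100 → 17/50
merge 9/50 + 19/100 → 37/100
merge 29/100 + 17/50 → 63/100
merge 37/100 + 63/100 → 1
L = 9/50 + 29/100 + 17/50 + 37/100 + 63/100 + 1 = 281/100 = 2.81 bits/symbol.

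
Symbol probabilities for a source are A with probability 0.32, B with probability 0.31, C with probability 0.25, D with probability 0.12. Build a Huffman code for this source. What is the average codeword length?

2 bits/symbol

Repeatedly combine the two least-probable nodes; the expected code length is the sum of the merged weights.
merge 3/25 + 1/4 → 37/100
merge 31/100 + 8/25 → 63/100
merge 37/100 + 63/100 → 1
L = 37/100 + 63/100 + 1 = 2 bits/symbol.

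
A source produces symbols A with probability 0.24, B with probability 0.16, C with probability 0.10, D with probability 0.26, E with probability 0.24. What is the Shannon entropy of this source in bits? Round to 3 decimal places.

2.249 bits

H = −Σ pᵢ log₂ pᵢ.
−0.24·log₂(0.24) = 0.4941
−0.16·log₂(0.16) = 0.4230
−0.10·log₂(0.10) = 0.3322
−0.26·log₂(0.26) = 0.5053
−0.24·log₂(0.24) = 0.4941
Sum ≈ 2.2488 → 2.249 bits.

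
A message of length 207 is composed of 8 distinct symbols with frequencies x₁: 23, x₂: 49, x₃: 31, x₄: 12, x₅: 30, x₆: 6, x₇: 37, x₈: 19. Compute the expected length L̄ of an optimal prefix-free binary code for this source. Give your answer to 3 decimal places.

Probabilities are the counts divided by 207.
Repeatedly combine the two least-probable nodes; the expected code length is the sum of the merged weights.
merge 2/69 + 4/69 → 2/23
merge 2/23 + 19/207 → 37/207
merge 1/9 + 10/69 → 53/207
merge 31/207 + 37/207 → 68/207
merge 37/207 + 49/207 → 86/207
merge 53/207 + 68/207 → 121/207
merge 86/207 + 121/207 → 1
L = 2/23 + 37/207 + 53/207 + 68/207 + 86/207 + 121/207 + 1 = 590/207 ≈ 2.850 bits/symbol.

2.850 bits/symbol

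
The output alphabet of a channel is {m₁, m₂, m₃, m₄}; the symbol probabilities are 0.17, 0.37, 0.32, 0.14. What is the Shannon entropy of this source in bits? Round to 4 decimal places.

H = −Σ pᵢ log₂ pᵢ.
−0.17·log₂(0.17) = 0.4346
−0.37·log₂(0.37) = 0.5307
−0.32·log₂(0.32) = 0.5260
−0.14·log₂(0.14) = 0.3971
Sum ≈ 1.8885 → 1.8885 bits.

1.8885 bits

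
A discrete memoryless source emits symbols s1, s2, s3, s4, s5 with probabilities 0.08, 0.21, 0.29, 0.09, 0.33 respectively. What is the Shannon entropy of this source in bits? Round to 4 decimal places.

H = −Σ pᵢ log₂ pᵢ.
−0.08·log₂(0.08) = 0.2915
−0.21·log₂(0.21) = 0.4728
−0.29·log₂(0.29) = 0.5179
−0.09·log₂(0.09) = 0.3127
−0.33·log₂(0.33) = 0.5278
Sum ≈ 2.1227 → 2.1227 bits.

2.1227 bits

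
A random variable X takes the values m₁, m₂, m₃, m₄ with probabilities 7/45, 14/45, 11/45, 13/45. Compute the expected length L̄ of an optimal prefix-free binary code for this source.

Repeatedly combine the two least-probable nodes; the expected code length is the sum of the merged weights.
merge 7/45 + 11/45 → 2/5
merge 13/45 + 14/45 → 3/5
merge 2/5 + 3/5 → 1
L = 2/5 + 3/5 + 1 = 2 bits/symbol.

2 bits/symbol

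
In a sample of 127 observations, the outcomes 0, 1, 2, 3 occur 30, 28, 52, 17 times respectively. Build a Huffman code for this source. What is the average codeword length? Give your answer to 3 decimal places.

1.945 bits/symbol

Probabilities are the counts divided by 127.
Repeatedly combine the two least-probable nodes; the expected code length is the sum of the merged weights.
merge 17/127 + 28/127 → 45/127
merge 30/127 + 45/127 → 75/127
merge 52/127 + 75/127 → 1
L = 45/127 + 75/127 + 1 = 247/127 ≈ 1.945 bits/symbol.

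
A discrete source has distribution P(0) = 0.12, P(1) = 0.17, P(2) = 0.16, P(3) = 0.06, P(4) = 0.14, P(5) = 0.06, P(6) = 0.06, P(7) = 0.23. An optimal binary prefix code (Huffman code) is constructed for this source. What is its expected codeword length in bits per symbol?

2.89 bits/symbol

Repeatedly combine the two least-probable nodes; the expected code length is the sum of the merged weights.
merge 3/50 + 3/50 → 3/25
merge 3/50 + 3/25 → 9/50
merge 3/25 + 7/50 → 13/50
merge 4/25 + 17/100 → 33/100
merge 9/50 + 23/100 → 41/100
merge 13/50 + 33/100 → 59/100
merge 41/100 + 59/100 → 1
L = 3/25 + 9/50 + 13/50 + 33/100 + 41/100 + 59/100 + 1 = 289/100 = 2.89 bits/symbol.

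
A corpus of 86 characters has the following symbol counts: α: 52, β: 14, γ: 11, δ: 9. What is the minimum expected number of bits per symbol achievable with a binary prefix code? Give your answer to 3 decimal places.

1.628 bits/symbol

Probabilities are the counts divided by 86.
Repeatedly combine the two least-probable nodes; the expected code length is the sum of the merged weights.
merge 9/86 + 11/86 → 10/43
merge 7/43 + 10/43 → 17/43
merge 17/43 + 26/43 → 1
L = 10/43 + 17/43 + 1 = 70/43 ≈ 1.628 bits/symbol.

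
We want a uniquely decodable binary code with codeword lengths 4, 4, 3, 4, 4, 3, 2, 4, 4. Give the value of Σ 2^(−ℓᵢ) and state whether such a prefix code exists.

With common denominator 2^4 = 16: Σ 2^(−ℓᵢ) = 1/16 + 1/16 + 2/16 + 1/16 + 1/16 + 2/16 + 4/16 + 1/16 + 1/16 = 14/16 = 0.875.
Kraft's inequality requires Σ ≤ 1; here Σ = 0.875 ≤ 1, so such a prefix code exists.

0.875; yes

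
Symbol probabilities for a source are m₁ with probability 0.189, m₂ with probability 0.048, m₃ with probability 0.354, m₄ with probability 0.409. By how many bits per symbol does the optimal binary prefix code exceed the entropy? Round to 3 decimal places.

0.106 bits

Entropy H = −Σ p log₂ p ≈ 1.7224 bits.
Huffman merges: 6/125+189/1000→237/1000; 237/1000+177/500→591/1000; 409/1000+591/1000→1. L = 457/250 ≈ 1.8280.
L − H = 1.8280 − 1.7224 = 0.106 bits.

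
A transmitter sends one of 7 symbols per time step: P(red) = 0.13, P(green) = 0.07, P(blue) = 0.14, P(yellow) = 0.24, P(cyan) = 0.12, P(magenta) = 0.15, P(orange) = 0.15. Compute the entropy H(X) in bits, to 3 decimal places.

2.731 bits

H = −Σ pᵢ log₂ pᵢ.
−0.13·log₂(0.13) = 0.3826
−0.07·log₂(0.07) = 0.2686
−0.14·log₂(0.14) = 0.3971
−0.24·log₂(0.24) = 0.4941
−0.12·log₂(0.12) = 0.3671
−0.15·log₂(0.15) = 0.4105
−0.15·log₂(0.15) = 0.4105
Sum ≈ 2.7306 → 2.731 bits.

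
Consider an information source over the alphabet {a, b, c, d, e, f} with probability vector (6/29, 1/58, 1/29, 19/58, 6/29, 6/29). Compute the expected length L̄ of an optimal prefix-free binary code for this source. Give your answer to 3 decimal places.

Repeatedly combine the two least-probable nodes; the expected code length is the sum of the merged weights.
merge 1/58 + 1/29 → 3/58
merge 3/58 + 6/29 → 15/58
merge 6/29 + 6/29 → 12/29
merge 15/58 + 19/58 → 17/29
merge 12/29 + 17/29 → 1
L = 3/58 + 15/58 + 12/29 + 17/29 + 1 = 67/29 ≈ 2.310 bits/symbol.

2.310 bits/symbol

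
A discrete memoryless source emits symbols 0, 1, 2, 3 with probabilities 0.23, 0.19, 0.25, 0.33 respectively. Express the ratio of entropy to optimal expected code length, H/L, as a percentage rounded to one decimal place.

98.5%

Entropy H = −Σ p log₂ p ≈ 1.9707 bits.
Huffman merges: 19/100+23/100→21/50; 1/4+33/100→29/50; 21/50+29/50→1. L = 2 ≈ 2.0000.
Efficiency = H/L = 1.9707/2.0000 = 98.5%.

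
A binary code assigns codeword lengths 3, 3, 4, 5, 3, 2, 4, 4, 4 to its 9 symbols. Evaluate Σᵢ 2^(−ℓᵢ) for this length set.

0.90625

With common denominator 2^5 = 32: Σ 2^(−ℓᵢ) = 4/32 + 4/32 + 2/32 + 1/32 + 4/32 + 8/32 + 2/32 + 2/32 + 2/32 = 29/32 = 0.90625.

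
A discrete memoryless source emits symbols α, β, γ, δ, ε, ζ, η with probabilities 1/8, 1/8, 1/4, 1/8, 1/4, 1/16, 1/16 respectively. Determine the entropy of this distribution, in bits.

Each probability is a power of 1/2, so log₂(1/p) is an integer.
H = Σ p·log₂(1/p) = 1/8·3 + 1/8·3 + 1/4·2 + 1/8·3 + 1/4·2 + 1/16·4 + 1/16·4 = 2.625 bits.

2.625 bits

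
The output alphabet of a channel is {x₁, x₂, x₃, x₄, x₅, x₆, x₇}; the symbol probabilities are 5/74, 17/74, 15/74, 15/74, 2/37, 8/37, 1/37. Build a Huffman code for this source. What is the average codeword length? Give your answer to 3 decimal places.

2.581 bits/symbol

Repeatedly combine the two least-probable nodes; the expected code length is the sum of the merged weights.
merge 1/37 + 2/37 → 3/37
merge 5/74 + 3/37 → 11/74
merge 11/74 + 15/74 → 13/37
merge 15/74 + 8/37 → 31/74
merge 17/74 + 13/37 → 43/74
merge 31/74 + 43/74 → 1
L = 3/37 + 11/74 + 13/37 + 31/74 + 43/74 + 1 = 191/74 ≈ 2.581 bits/symbol.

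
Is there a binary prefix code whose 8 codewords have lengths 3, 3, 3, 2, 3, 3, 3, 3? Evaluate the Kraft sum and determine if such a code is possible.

1.125; no

With common denominator 2^3 = 8: Σ 2^(−ℓᵢ) = 1/8 + 1/8 + 1/8 + 2/8 + 1/8 + 1/8 + 1/8 + 1/8 = 9/8 = 1.125.
Kraft's inequality requires Σ ≤ 1; here Σ = 1.125 > 1, so no such prefix code exists.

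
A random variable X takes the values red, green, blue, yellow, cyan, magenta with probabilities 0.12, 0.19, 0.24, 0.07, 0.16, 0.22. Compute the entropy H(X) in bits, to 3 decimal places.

2.489 bits

H = −Σ pᵢ log₂ pᵢ.
−0.12·log₂(0.12) = 0.3671
−0.19·log₂(0.19) = 0.4552
−0.24·log₂(0.24) = 0.4941
−0.07·log₂(0.07) = 0.2686
−0.16·log₂(0.16) = 0.4230
−0.22·log₂(0.22) = 0.4806
Sum ≈ 2.4886 → 2.489 bits.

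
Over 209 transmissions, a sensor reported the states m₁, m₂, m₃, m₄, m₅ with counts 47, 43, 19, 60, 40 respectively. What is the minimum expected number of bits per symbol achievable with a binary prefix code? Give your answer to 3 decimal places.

Probabilities are the counts divided by 209.
Repeatedly combine the two least-probable nodes; the expected code length is the sum of the merged weights.
merge 1/11 + 40/209 → 59/209
merge 43/209 + 47/209 → 90/209
merge 59/209 + 60/209 → 119/209
merge 90/209 + 119/209 → 1
L = 59/209 + 90/209 + 119/209 + 1 = 477/209 ≈ 2.282 bits/symbol.

2.282 bits/symbol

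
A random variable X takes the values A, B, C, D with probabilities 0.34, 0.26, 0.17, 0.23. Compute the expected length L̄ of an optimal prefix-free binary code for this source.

Repeatedly combine the two least-probable nodes; the expected code length is the sum of the merged weights.
merge 17/100 + 23/100 → 2/5
merge 13/50 + 17/50 → 3/5
merge 2/5 + 3/5 → 1
L = 2/5 + 3/5 + 1 = 2 bits/symbol.

2 bits/symbol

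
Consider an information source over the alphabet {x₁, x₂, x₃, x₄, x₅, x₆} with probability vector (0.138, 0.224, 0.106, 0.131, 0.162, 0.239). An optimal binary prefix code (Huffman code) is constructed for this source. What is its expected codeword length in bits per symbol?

Repeatedly combine the two least-probable nodes; the expected code length is the sum of the merged weights.
merge 53/500 + 131/1000 → 237/1000
merge 69/500 + 81/500 → 3/10
merge 28/125 + 237/1000 → 461/1000
merge 239/1000 + 3/10 → 539/1000
merge 461/1000 + 539/1000 → 1
L = 237/1000 + 3/10 + 461/1000 + 539/1000 + 1 = 2537/1000 = 2.537 bits/symbol.

2.537 bits/symbol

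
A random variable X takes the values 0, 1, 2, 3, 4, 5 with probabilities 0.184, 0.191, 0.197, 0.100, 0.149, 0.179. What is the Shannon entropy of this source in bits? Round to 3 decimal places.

2.553 bits

H = −Σ pᵢ log₂ pᵢ.
−0.184·log₂(0.184) = 0.4494
−0.191·log₂(0.191) = 0.4562
−0.197·log₂(0.197) = 0.4617
−0.100·log₂(0.100) = 0.3322
−0.149·log₂(0.149) = 0.4092
−0.179·log₂(0.179) = 0.4443
Sum ≈ 2.5530 → 2.553 bits.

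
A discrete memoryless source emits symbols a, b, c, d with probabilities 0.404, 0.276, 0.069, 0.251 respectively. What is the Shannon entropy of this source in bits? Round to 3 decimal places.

H = −Σ pᵢ log₂ pᵢ.
−0.404·log₂(0.404) = 0.5283
−0.276·log₂(0.276) = 0.5126
−0.069·log₂(0.069) = 0.2662
−0.251·log₂(0.251) = 0.5006
Sum ≈ 1.8076 → 1.808 bits.

1.808 bits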